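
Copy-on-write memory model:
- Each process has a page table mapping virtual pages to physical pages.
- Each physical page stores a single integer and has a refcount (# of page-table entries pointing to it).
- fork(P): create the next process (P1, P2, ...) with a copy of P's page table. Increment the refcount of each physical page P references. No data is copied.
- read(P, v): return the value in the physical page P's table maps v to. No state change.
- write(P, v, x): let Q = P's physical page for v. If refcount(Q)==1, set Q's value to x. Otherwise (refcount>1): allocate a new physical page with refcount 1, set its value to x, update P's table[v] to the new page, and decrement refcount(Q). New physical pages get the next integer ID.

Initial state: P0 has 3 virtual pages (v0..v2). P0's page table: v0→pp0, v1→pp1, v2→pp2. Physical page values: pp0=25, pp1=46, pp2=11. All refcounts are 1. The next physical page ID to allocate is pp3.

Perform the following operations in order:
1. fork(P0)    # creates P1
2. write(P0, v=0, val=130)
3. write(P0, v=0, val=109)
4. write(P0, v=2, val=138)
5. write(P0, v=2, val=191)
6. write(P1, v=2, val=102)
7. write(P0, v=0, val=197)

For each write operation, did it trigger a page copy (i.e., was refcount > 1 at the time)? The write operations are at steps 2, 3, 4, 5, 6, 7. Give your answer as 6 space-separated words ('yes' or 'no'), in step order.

Op 1: fork(P0) -> P1. 3 ppages; refcounts: pp0:2 pp1:2 pp2:2
Op 2: write(P0, v0, 130). refcount(pp0)=2>1 -> COPY to pp3. 4 ppages; refcounts: pp0:1 pp1:2 pp2:2 pp3:1
Op 3: write(P0, v0, 109). refcount(pp3)=1 -> write in place. 4 ppages; refcounts: pp0:1 pp1:2 pp2:2 pp3:1
Op 4: write(P0, v2, 138). refcount(pp2)=2>1 -> COPY to pp4. 5 ppages; refcounts: pp0:1 pp1:2 pp2:1 pp3:1 pp4:1
Op 5: write(P0, v2, 191). refcount(pp4)=1 -> write in place. 5 ppages; refcounts: pp0:1 pp1:2 pp2:1 pp3:1 pp4:1
Op 6: write(P1, v2, 102). refcount(pp2)=1 -> write in place. 5 ppages; refcounts: pp0:1 pp1:2 pp2:1 pp3:1 pp4:1
Op 7: write(P0, v0, 197). refcount(pp3)=1 -> write in place. 5 ppages; refcounts: pp0:1 pp1:2 pp2:1 pp3:1 pp4:1

yes no yes no no no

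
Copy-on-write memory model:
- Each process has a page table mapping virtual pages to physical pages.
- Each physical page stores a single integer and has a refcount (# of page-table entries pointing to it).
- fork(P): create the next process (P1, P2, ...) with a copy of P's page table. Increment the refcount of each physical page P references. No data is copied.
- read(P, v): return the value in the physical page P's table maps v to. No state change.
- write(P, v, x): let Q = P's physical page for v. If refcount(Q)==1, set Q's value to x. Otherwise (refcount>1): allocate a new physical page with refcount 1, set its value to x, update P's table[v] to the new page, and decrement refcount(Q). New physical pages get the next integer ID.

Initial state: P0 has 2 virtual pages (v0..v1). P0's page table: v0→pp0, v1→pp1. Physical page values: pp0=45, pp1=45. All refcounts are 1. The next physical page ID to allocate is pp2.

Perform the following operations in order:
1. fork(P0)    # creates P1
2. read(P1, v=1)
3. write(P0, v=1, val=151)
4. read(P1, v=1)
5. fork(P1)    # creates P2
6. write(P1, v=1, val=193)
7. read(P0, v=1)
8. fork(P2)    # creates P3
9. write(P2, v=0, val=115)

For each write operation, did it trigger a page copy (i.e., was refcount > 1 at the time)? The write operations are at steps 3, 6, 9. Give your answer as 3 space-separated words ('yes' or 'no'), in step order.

Op 1: fork(P0) -> P1. 2 ppages; refcounts: pp0:2 pp1:2
Op 2: read(P1, v1) -> 45. No state change.
Op 3: write(P0, v1, 151). refcount(pp1)=2>1 -> COPY to pp2. 3 ppages; refcounts: pp0:2 pp1:1 pp2:1
Op 4: read(P1, v1) -> 45. No state change.
Op 5: fork(P1) -> P2. 3 ppages; refcounts: pp0:3 pp1:2 pp2:1
Op 6: write(P1, v1, 193). refcount(pp1)=2>1 -> COPY to pp3. 4 ppages; refcounts: pp0:3 pp1:1 pp2:1 pp3:1
Op 7: read(P0, v1) -> 151. No state change.
Op 8: fork(P2) -> P3. 4 ppages; refcounts: pp0:4 pp1:2 pp2:1 pp3:1
Op 9: write(P2, v0, 115). refcount(pp0)=4>1 -> COPY to pp4. 5 ppages; refcounts: pp0:3 pp1:2 pp2:1 pp3:1 pp4:1

yes yes yes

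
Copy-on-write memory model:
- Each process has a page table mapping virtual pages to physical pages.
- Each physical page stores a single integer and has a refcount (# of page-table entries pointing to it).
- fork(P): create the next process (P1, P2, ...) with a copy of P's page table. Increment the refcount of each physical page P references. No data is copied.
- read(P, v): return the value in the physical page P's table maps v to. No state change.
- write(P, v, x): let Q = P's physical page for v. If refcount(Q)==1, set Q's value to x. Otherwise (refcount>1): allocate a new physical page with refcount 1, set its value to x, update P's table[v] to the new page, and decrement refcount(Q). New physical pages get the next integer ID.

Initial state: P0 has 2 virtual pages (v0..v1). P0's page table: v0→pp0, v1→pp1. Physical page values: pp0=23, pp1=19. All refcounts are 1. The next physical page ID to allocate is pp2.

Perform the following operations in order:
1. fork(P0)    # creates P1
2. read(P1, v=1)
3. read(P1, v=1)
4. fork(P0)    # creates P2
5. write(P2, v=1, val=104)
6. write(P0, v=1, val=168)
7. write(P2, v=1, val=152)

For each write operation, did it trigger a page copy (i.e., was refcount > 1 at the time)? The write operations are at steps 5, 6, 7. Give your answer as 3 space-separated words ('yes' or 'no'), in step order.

Op 1: fork(P0) -> P1. 2 ppages; refcounts: pp0:2 pp1:2
Op 2: read(P1, v1) -> 19. No state change.
Op 3: read(P1, v1) -> 19. No state change.
Op 4: fork(P0) -> P2. 2 ppages; refcounts: pp0:3 pp1:3
Op 5: write(P2, v1, 104). refcount(pp1)=3>1 -> COPY to pp2. 3 ppages; refcounts: pp0:3 pp1:2 pp2:1
Op 6: write(P0, v1, 168). refcount(pp1)=2>1 -> COPY to pp3. 4 ppages; refcounts: pp0:3 pp1:1 pp2:1 pp3:1
Op 7: write(P2, v1, 152). refcount(pp2)=1 -> write in place. 4 ppages; refcounts: pp0:3 pp1:1 pp2:1 pp3:1

yes yes no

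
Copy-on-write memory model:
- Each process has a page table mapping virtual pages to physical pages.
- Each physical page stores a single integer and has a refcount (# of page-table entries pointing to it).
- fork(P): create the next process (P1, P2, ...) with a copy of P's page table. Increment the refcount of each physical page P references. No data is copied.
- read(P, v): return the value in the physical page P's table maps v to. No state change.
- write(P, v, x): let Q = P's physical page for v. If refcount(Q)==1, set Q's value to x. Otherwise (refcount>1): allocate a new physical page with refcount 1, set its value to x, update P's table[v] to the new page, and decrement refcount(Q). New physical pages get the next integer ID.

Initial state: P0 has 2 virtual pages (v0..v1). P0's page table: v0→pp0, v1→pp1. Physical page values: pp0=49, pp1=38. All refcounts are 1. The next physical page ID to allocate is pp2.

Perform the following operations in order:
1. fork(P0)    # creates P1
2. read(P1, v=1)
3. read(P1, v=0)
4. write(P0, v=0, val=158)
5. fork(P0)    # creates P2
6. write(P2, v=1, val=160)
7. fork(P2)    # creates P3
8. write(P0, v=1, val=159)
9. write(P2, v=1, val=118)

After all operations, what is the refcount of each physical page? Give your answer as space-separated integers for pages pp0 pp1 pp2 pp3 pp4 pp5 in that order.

Op 1: fork(P0) -> P1. 2 ppages; refcounts: pp0:2 pp1:2
Op 2: read(P1, v1) -> 38. No state change.
Op 3: read(P1, v0) -> 49. No state change.
Op 4: write(P0, v0, 158). refcount(pp0)=2>1 -> COPY to pp2. 3 ppages; refcounts: pp0:1 pp1:2 pp2:1
Op 5: fork(P0) -> P2. 3 ppages; refcounts: pp0:1 pp1:3 pp2:2
Op 6: write(P2, v1, 160). refcount(pp1)=3>1 -> COPY to pp3. 4 ppages; refcounts: pp0:1 pp1:2 pp2:2 pp3:1
Op 7: fork(P2) -> P3. 4 ppages; refcounts: pp0:1 pp1:2 pp2:3 pp3:2
Op 8: write(P0, v1, 159). refcount(pp1)=2>1 -> COPY to pp4. 5 ppages; refcounts: pp0:1 pp1:1 pp2:3 pp3:2 pp4:1
Op 9: write(P2, v1, 118). refcount(pp3)=2>1 -> COPY to pp5. 6 ppages; refcounts: pp0:1 pp1:1 pp2:3 pp3:1 pp4:1 pp5:1

Answer: 1 1 3 1 1 1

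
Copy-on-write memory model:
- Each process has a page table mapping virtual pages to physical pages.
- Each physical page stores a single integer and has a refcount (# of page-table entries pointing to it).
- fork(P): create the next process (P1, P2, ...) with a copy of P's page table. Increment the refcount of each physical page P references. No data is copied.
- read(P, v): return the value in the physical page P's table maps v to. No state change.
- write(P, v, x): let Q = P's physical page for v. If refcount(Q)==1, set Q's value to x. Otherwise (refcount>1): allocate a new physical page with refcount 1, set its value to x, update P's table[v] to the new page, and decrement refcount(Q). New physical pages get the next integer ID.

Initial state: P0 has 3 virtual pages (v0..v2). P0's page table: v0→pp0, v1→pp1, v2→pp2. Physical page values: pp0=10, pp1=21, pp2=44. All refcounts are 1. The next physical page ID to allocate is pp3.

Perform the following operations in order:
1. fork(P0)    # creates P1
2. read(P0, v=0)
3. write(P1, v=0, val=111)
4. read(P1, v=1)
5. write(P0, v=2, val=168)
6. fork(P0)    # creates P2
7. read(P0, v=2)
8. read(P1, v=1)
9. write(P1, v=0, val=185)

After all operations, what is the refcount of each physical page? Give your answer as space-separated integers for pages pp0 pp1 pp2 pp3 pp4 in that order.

Answer: 2 3 1 1 2

Derivation:
Op 1: fork(P0) -> P1. 3 ppages; refcounts: pp0:2 pp1:2 pp2:2
Op 2: read(P0, v0) -> 10. No state change.
Op 3: write(P1, v0, 111). refcount(pp0)=2>1 -> COPY to pp3. 4 ppages; refcounts: pp0:1 pp1:2 pp2:2 pp3:1
Op 4: read(P1, v1) -> 21. No state change.
Op 5: write(P0, v2, 168). refcount(pp2)=2>1 -> COPY to pp4. 5 ppages; refcounts: pp0:1 pp1:2 pp2:1 pp3:1 pp4:1
Op 6: fork(P0) -> P2. 5 ppages; refcounts: pp0:2 pp1:3 pp2:1 pp3:1 pp4:2
Op 7: read(P0, v2) -> 168. No state change.
Op 8: read(P1, v1) -> 21. No state change.
Op 9: write(P1, v0, 185). refcount(pp3)=1 -> write in place. 5 ppages; refcounts: pp0:2 pp1:3 pp2:1 pp3:1 pp4:2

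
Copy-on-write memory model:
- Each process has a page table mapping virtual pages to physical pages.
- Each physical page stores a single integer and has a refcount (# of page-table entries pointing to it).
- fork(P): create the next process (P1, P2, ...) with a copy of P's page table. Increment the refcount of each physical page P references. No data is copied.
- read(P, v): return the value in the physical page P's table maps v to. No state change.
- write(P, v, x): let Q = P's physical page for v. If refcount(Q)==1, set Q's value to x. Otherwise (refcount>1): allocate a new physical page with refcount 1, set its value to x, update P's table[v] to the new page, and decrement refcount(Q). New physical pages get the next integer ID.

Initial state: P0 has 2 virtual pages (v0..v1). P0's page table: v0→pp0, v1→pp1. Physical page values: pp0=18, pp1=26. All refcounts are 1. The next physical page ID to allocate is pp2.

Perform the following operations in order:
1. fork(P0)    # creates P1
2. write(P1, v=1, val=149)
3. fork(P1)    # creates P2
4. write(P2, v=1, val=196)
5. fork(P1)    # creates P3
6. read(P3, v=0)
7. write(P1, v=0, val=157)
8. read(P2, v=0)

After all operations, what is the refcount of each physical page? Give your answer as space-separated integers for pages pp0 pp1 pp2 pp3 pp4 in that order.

Op 1: fork(P0) -> P1. 2 ppages; refcounts: pp0:2 pp1:2
Op 2: write(P1, v1, 149). refcount(pp1)=2>1 -> COPY to pp2. 3 ppages; refcounts: pp0:2 pp1:1 pp2:1
Op 3: fork(P1) -> P2. 3 ppages; refcounts: pp0:3 pp1:1 pp2:2
Op 4: write(P2, v1, 196). refcount(pp2)=2>1 -> COPY to pp3. 4 ppages; refcounts: pp0:3 pp1:1 pp2:1 pp3:1
Op 5: fork(P1) -> P3. 4 ppages; refcounts: pp0:4 pp1:1 pp2:2 pp3:1
Op 6: read(P3, v0) -> 18. No state change.
Op 7: write(P1, v0, 157). refcount(pp0)=4>1 -> COPY to pp4. 5 ppages; refcounts: pp0:3 pp1:1 pp2:2 pp3:1 pp4:1
Op 8: read(P2, v0) -> 18. No state change.

Answer: 3 1 2 1 1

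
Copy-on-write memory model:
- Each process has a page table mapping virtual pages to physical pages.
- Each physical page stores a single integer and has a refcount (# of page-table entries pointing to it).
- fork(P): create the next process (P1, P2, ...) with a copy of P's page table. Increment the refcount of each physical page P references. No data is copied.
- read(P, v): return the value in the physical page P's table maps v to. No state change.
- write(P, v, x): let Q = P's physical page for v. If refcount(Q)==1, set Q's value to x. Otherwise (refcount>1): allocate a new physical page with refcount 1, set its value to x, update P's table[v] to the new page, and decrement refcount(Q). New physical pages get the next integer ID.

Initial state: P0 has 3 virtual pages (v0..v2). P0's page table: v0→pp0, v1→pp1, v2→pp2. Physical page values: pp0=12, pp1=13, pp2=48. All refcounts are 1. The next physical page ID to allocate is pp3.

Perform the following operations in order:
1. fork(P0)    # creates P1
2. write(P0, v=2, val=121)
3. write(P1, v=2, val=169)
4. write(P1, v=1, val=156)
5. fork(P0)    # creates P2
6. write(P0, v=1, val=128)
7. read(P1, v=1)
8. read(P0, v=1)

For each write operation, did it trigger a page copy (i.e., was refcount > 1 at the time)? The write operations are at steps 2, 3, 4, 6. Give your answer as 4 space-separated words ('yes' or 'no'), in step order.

Op 1: fork(P0) -> P1. 3 ppages; refcounts: pp0:2 pp1:2 pp2:2
Op 2: write(P0, v2, 121). refcount(pp2)=2>1 -> COPY to pp3. 4 ppages; refcounts: pp0:2 pp1:2 pp2:1 pp3:1
Op 3: write(P1, v2, 169). refcount(pp2)=1 -> write in place. 4 ppages; refcounts: pp0:2 pp1:2 pp2:1 pp3:1
Op 4: write(P1, v1, 156). refcount(pp1)=2>1 -> COPY to pp4. 5 ppages; refcounts: pp0:2 pp1:1 pp2:1 pp3:1 pp4:1
Op 5: fork(P0) -> P2. 5 ppages; refcounts: pp0:3 pp1:2 pp2:1 pp3:2 pp4:1
Op 6: write(P0, v1, 128). refcount(pp1)=2>1 -> COPY to pp5. 6 ppages; refcounts: pp0:3 pp1:1 pp2:1 pp3:2 pp4:1 pp5:1
Op 7: read(P1, v1) -> 156. No state change.
Op 8: read(P0, v1) -> 128. No state change.

yes no yes yes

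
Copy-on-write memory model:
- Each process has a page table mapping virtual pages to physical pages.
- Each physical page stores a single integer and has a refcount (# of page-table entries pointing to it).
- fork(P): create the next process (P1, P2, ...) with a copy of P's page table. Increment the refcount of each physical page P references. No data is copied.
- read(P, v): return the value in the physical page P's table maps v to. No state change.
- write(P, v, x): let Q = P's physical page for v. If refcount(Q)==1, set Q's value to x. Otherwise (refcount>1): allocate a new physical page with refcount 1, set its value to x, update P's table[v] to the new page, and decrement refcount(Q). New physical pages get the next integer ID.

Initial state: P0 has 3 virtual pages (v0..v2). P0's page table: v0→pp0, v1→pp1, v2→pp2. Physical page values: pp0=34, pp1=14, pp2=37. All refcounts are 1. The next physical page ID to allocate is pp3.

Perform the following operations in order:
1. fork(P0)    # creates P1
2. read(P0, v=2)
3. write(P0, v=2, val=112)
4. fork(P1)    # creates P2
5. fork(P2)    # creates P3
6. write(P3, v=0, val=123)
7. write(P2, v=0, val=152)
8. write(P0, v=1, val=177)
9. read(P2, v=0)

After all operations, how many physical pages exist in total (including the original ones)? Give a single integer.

Answer: 7

Derivation:
Op 1: fork(P0) -> P1. 3 ppages; refcounts: pp0:2 pp1:2 pp2:2
Op 2: read(P0, v2) -> 37. No state change.
Op 3: write(P0, v2, 112). refcount(pp2)=2>1 -> COPY to pp3. 4 ppages; refcounts: pp0:2 pp1:2 pp2:1 pp3:1
Op 4: fork(P1) -> P2. 4 ppages; refcounts: pp0:3 pp1:3 pp2:2 pp3:1
Op 5: fork(P2) -> P3. 4 ppages; refcounts: pp0:4 pp1:4 pp2:3 pp3:1
Op 6: write(P3, v0, 123). refcount(pp0)=4>1 -> COPY to pp4. 5 ppages; refcounts: pp0:3 pp1:4 pp2:3 pp3:1 pp4:1
Op 7: write(P2, v0, 152). refcount(pp0)=3>1 -> COPY to pp5. 6 ppages; refcounts: pp0:2 pp1:4 pp2:3 pp3:1 pp4:1 pp5:1
Op 8: write(P0, v1, 177). refcount(pp1)=4>1 -> COPY to pp6. 7 ppages; refcounts: pp0:2 pp1:3 pp2:3 pp3:1 pp4:1 pp5:1 pp6:1
Op 9: read(P2, v0) -> 152. No state change.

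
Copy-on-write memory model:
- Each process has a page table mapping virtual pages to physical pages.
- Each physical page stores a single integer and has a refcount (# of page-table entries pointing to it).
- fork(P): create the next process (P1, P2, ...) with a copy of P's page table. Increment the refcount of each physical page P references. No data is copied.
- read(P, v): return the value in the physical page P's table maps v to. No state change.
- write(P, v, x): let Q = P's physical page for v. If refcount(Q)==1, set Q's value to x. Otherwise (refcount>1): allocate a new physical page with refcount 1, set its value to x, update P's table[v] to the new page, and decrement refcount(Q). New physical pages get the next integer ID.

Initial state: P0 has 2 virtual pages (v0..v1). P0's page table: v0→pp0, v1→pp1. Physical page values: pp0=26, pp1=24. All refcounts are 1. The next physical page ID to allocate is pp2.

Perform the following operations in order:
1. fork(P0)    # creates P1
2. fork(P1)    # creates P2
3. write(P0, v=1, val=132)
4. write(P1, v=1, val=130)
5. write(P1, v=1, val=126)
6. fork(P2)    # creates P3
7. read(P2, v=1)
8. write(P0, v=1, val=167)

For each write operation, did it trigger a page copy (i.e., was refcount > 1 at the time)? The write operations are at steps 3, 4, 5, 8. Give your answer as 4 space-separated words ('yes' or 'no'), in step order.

Op 1: fork(P0) -> P1. 2 ppages; refcounts: pp0:2 pp1:2
Op 2: fork(P1) -> P2. 2 ppages; refcounts: pp0:3 pp1:3
Op 3: write(P0, v1, 132). refcount(pp1)=3>1 -> COPY to pp2. 3 ppages; refcounts: pp0:3 pp1:2 pp2:1
Op 4: write(P1, v1, 130). refcount(pp1)=2>1 -> COPY to pp3. 4 ppages; refcounts: pp0:3 pp1:1 pp2:1 pp3:1
Op 5: write(P1, v1, 126). refcount(pp3)=1 -> write in place. 4 ppages; refcounts: pp0:3 pp1:1 pp2:1 pp3:1
Op 6: fork(P2) -> P3. 4 ppages; refcounts: pp0:4 pp1:2 pp2:1 pp3:1
Op 7: read(P2, v1) -> 24. No state change.
Op 8: write(P0, v1, 167). refcount(pp2)=1 -> write in place. 4 ppages; refcounts: pp0:4 pp1:2 pp2:1 pp3:1

yes yes no no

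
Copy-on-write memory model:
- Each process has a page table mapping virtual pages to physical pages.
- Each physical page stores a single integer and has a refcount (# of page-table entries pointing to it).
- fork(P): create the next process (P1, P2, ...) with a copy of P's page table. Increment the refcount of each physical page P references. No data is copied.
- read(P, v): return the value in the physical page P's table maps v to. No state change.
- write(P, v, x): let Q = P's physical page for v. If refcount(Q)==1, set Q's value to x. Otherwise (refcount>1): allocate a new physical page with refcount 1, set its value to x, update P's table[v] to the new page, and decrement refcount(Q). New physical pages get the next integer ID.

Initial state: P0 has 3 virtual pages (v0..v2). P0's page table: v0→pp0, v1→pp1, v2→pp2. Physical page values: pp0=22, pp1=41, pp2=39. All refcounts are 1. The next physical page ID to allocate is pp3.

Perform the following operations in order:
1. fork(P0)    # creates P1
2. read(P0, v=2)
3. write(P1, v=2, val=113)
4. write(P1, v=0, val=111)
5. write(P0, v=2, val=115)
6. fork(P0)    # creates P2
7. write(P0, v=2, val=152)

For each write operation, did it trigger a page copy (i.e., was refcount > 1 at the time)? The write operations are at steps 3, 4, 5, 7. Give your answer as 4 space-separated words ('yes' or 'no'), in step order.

Op 1: fork(P0) -> P1. 3 ppages; refcounts: pp0:2 pp1:2 pp2:2
Op 2: read(P0, v2) -> 39. No state change.
Op 3: write(P1, v2, 113). refcount(pp2)=2>1 -> COPY to pp3. 4 ppages; refcounts: pp0:2 pp1:2 pp2:1 pp3:1
Op 4: write(P1, v0, 111). refcount(pp0)=2>1 -> COPY to pp4. 5 ppages; refcounts: pp0:1 pp1:2 pp2:1 pp3:1 pp4:1
Op 5: write(P0, v2, 115). refcount(pp2)=1 -> write in place. 5 ppages; refcounts: pp0:1 pp1:2 pp2:1 pp3:1 pp4:1
Op 6: fork(P0) -> P2. 5 ppages; refcounts: pp0:2 pp1:3 pp2:2 pp3:1 pp4:1
Op 7: write(P0, v2, 152). refcount(pp2)=2>1 -> COPY to pp5. 6 ppages; refcounts: pp0:2 pp1:3 pp2:1 pp3:1 pp4:1 pp5:1

yes yes no yes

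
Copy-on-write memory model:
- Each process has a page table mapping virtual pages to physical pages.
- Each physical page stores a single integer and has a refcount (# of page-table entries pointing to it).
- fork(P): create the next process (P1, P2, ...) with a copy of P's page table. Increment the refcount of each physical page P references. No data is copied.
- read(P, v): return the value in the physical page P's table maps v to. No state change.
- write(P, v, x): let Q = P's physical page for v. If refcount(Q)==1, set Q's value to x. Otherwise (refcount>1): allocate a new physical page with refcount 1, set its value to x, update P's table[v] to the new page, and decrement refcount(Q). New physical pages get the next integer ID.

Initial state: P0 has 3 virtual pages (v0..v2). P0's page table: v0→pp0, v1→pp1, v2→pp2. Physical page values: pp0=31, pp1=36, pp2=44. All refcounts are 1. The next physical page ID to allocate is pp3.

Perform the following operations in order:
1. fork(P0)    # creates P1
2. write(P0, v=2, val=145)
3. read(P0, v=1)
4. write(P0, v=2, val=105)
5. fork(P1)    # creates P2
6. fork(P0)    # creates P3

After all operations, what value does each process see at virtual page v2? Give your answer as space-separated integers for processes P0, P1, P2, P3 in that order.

Answer: 105 44 44 105

Derivation:
Op 1: fork(P0) -> P1. 3 ppages; refcounts: pp0:2 pp1:2 pp2:2
Op 2: write(P0, v2, 145). refcount(pp2)=2>1 -> COPY to pp3. 4 ppages; refcounts: pp0:2 pp1:2 pp2:1 pp3:1
Op 3: read(P0, v1) -> 36. No state change.
Op 4: write(P0, v2, 105). refcount(pp3)=1 -> write in place. 4 ppages; refcounts: pp0:2 pp1:2 pp2:1 pp3:1
Op 5: fork(P1) -> P2. 4 ppages; refcounts: pp0:3 pp1:3 pp2:2 pp3:1
Op 6: fork(P0) -> P3. 4 ppages; refcounts: pp0:4 pp1:4 pp2:2 pp3:2
P0: v2 -> pp3 = 105
P1: v2 -> pp2 = 44
P2: v2 -> pp2 = 44
P3: v2 -> pp3 = 105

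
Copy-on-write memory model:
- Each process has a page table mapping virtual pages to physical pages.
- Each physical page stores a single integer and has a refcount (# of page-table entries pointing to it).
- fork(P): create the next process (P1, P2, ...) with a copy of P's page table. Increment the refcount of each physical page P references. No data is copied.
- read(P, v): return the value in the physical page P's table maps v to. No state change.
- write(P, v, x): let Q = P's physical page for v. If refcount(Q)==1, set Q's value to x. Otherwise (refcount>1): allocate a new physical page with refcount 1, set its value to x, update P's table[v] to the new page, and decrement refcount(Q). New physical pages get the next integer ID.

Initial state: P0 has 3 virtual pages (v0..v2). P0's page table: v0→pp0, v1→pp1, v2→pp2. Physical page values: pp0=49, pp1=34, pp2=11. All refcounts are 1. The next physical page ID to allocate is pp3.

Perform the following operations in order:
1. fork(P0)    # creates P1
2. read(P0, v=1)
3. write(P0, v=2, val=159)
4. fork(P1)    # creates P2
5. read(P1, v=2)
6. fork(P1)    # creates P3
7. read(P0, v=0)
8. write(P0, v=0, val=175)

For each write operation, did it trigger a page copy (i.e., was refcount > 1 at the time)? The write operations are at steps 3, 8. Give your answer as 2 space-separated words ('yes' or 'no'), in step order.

Op 1: fork(P0) -> P1. 3 ppages; refcounts: pp0:2 pp1:2 pp2:2
Op 2: read(P0, v1) -> 34. No state change.
Op 3: write(P0, v2, 159). refcount(pp2)=2>1 -> COPY to pp3. 4 ppages; refcounts: pp0:2 pp1:2 pp2:1 pp3:1
Op 4: fork(P1) -> P2. 4 ppages; refcounts: pp0:3 pp1:3 pp2:2 pp3:1
Op 5: read(P1, v2) -> 11. No state change.
Op 6: fork(P1) -> P3. 4 ppages; refcounts: pp0:4 pp1:4 pp2:3 pp3:1
Op 7: read(P0, v0) -> 49. No state change.
Op 8: write(P0, v0, 175). refcount(pp0)=4>1 -> COPY to pp4. 5 ppages; refcounts: pp0:3 pp1:4 pp2:3 pp3:1 pp4:1

yes yes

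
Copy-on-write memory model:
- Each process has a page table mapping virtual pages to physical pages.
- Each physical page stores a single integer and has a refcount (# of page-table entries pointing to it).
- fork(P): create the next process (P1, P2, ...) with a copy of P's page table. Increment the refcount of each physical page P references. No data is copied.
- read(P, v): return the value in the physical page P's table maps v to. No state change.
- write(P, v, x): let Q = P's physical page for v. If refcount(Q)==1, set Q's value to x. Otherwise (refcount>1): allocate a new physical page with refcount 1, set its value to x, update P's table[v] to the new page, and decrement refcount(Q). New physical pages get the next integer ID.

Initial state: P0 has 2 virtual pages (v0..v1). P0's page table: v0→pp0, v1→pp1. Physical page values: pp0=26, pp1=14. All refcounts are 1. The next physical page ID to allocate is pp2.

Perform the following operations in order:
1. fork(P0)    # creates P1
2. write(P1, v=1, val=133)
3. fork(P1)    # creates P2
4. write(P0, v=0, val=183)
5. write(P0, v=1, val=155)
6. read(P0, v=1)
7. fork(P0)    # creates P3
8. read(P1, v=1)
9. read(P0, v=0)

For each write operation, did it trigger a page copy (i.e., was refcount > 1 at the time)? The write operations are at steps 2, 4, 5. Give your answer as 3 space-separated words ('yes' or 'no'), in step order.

Op 1: fork(P0) -> P1. 2 ppages; refcounts: pp0:2 pp1:2
Op 2: write(P1, v1, 133). refcount(pp1)=2>1 -> COPY to pp2. 3 ppages; refcounts: pp0:2 pp1:1 pp2:1
Op 3: fork(P1) -> P2. 3 ppages; refcounts: pp0:3 pp1:1 pp2:2
Op 4: write(P0, v0, 183). refcount(pp0)=3>1 -> COPY to pp3. 4 ppages; refcounts: pp0:2 pp1:1 pp2:2 pp3:1
Op 5: write(P0, v1, 155). refcount(pp1)=1 -> write in place. 4 ppages; refcounts: pp0:2 pp1:1 pp2:2 pp3:1
Op 6: read(P0, v1) -> 155. No state change.
Op 7: fork(P0) -> P3. 4 ppages; refcounts: pp0:2 pp1:2 pp2:2 pp3:2
Op 8: read(P1, v1) -> 133. No state change.
Op 9: read(P0, v0) -> 183. No state change.

yes yes no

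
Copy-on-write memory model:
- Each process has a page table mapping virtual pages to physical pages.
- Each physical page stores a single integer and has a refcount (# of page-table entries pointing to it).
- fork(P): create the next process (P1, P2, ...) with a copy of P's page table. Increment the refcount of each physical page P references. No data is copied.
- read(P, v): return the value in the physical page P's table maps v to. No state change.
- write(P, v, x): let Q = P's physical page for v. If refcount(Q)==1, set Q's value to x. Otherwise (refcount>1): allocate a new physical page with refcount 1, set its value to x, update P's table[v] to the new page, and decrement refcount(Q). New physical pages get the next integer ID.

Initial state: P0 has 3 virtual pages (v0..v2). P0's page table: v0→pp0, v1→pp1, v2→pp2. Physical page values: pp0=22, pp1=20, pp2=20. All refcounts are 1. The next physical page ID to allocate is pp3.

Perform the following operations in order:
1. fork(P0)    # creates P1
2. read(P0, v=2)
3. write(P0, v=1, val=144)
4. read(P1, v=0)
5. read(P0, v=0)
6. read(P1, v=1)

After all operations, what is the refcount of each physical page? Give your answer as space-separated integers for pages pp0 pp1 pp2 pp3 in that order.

Op 1: fork(P0) -> P1. 3 ppages; refcounts: pp0:2 pp1:2 pp2:2
Op 2: read(P0, v2) -> 20. No state change.
Op 3: write(P0, v1, 144). refcount(pp1)=2>1 -> COPY to pp3. 4 ppages; refcounts: pp0:2 pp1:1 pp2:2 pp3:1
Op 4: read(P1, v0) -> 22. No state change.
Op 5: read(P0, v0) -> 22. No state change.
Op 6: read(P1, v1) -> 20. No state change.

Answer: 2 1 2 1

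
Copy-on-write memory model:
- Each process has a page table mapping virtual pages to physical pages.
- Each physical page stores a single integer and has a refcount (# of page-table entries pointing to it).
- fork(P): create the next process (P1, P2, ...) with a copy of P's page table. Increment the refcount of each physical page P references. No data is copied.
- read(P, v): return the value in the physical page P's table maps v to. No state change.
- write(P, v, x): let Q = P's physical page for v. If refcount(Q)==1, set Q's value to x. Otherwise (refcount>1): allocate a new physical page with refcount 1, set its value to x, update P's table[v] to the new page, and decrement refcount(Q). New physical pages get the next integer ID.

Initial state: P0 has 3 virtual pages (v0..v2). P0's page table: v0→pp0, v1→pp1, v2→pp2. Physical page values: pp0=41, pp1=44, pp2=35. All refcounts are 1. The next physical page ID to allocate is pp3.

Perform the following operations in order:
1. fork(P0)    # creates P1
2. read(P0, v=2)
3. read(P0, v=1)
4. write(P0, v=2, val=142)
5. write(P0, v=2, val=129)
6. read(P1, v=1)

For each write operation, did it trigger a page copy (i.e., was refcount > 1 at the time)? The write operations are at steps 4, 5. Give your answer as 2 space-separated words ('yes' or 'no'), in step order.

Op 1: fork(P0) -> P1. 3 ppages; refcounts: pp0:2 pp1:2 pp2:2
Op 2: read(P0, v2) -> 35. No state change.
Op 3: read(P0, v1) -> 44. No state change.
Op 4: write(P0, v2, 142). refcount(pp2)=2>1 -> COPY to pp3. 4 ppages; refcounts: pp0:2 pp1:2 pp2:1 pp3:1
Op 5: write(P0, v2, 129). refcount(pp3)=1 -> write in place. 4 ppages; refcounts: pp0:2 pp1:2 pp2:1 pp3:1
Op 6: read(P1, v1) -> 44. No state change.

yes no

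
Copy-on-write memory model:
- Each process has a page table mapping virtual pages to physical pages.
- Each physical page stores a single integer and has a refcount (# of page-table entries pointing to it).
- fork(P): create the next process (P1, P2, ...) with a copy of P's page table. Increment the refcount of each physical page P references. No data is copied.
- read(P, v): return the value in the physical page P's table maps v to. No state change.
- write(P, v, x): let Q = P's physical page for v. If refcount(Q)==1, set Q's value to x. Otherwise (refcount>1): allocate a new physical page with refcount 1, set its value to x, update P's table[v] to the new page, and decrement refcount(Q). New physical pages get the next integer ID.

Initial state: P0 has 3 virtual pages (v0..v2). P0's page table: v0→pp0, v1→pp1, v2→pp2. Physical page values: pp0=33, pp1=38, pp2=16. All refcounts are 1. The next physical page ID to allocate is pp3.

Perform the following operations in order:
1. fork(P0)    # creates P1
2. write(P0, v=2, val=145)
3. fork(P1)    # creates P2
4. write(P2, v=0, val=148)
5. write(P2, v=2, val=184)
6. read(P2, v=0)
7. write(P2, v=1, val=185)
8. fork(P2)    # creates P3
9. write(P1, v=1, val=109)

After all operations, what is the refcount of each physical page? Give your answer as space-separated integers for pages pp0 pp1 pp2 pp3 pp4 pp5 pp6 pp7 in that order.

Op 1: fork(P0) -> P1. 3 ppages; refcounts: pp0:2 pp1:2 pp2:2
Op 2: write(P0, v2, 145). refcount(pp2)=2>1 -> COPY to pp3. 4 ppages; refcounts: pp0:2 pp1:2 pp2:1 pp3:1
Op 3: fork(P1) -> P2. 4 ppages; refcounts: pp0:3 pp1:3 pp2:2 pp3:1
Op 4: write(P2, v0, 148). refcount(pp0)=3>1 -> COPY to pp4. 5 ppages; refcounts: pp0:2 pp1:3 pp2:2 pp3:1 pp4:1
Op 5: write(P2, v2, 184). refcount(pp2)=2>1 -> COPY to pp5. 6 ppages; refcounts: pp0:2 pp1:3 pp2:1 pp3:1 pp4:1 pp5:1
Op 6: read(P2, v0) -> 148. No state change.
Op 7: write(P2, v1, 185). refcount(pp1)=3>1 -> COPY to pp6. 7 ppages; refcounts: pp0:2 pp1:2 pp2:1 pp3:1 pp4:1 pp5:1 pp6:1
Op 8: fork(P2) -> P3. 7 ppages; refcounts: pp0:2 pp1:2 pp2:1 pp3:1 pp4:2 pp5:2 pp6:2
Op 9: write(P1, v1, 109). refcount(pp1)=2>1 -> COPY to pp7. 8 ppages; refcounts: pp0:2 pp1:1 pp2:1 pp3:1 pp4:2 pp5:2 pp6:2 pp7:1

Answer: 2 1 1 1 2 2 2 1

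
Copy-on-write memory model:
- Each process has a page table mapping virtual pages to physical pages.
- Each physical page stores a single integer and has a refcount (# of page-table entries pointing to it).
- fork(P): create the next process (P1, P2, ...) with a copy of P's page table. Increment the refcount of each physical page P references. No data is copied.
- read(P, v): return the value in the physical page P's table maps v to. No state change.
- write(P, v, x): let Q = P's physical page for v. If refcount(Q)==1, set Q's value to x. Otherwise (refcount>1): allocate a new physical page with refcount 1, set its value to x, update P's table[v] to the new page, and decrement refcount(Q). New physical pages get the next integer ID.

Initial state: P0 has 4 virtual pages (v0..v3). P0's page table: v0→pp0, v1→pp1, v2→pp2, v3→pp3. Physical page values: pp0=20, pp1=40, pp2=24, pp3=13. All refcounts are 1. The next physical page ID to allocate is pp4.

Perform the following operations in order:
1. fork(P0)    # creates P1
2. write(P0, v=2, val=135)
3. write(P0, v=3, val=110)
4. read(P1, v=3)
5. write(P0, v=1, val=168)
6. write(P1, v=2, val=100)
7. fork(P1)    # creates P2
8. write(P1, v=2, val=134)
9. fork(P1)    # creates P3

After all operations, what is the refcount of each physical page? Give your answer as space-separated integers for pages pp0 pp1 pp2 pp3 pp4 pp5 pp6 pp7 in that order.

Answer: 4 3 1 3 1 1 1 2

Derivation:
Op 1: fork(P0) -> P1. 4 ppages; refcounts: pp0:2 pp1:2 pp2:2 pp3:2
Op 2: write(P0, v2, 135). refcount(pp2)=2>1 -> COPY to pp4. 5 ppages; refcounts: pp0:2 pp1:2 pp2:1 pp3:2 pp4:1
Op 3: write(P0, v3, 110). refcount(pp3)=2>1 -> COPY to pp5. 6 ppages; refcounts: pp0:2 pp1:2 pp2:1 pp3:1 pp4:1 pp5:1
Op 4: read(P1, v3) -> 13. No state change.
Op 5: write(P0, v1, 168). refcount(pp1)=2>1 -> COPY to pp6. 7 ppages; refcounts: pp0:2 pp1:1 pp2:1 pp3:1 pp4:1 pp5:1 pp6:1
Op 6: write(P1, v2, 100). refcount(pp2)=1 -> write in place. 7 ppages; refcounts: pp0:2 pp1:1 pp2:1 pp3:1 pp4:1 pp5:1 pp6:1
Op 7: fork(P1) -> P2. 7 ppages; refcounts: pp0:3 pp1:2 pp2:2 pp3:2 pp4:1 pp5:1 pp6:1
Op 8: write(P1, v2, 134). refcount(pp2)=2>1 -> COPY to pp7. 8 ppages; refcounts: pp0:3 pp1:2 pp2:1 pp3:2 pp4:1 pp5:1 pp6:1 pp7:1
Op 9: fork(P1) -> P3. 8 ppages; refcounts: pp0:4 pp1:3 pp2:1 pp3:3 pp4:1 pp5:1 pp6:1 pp7:2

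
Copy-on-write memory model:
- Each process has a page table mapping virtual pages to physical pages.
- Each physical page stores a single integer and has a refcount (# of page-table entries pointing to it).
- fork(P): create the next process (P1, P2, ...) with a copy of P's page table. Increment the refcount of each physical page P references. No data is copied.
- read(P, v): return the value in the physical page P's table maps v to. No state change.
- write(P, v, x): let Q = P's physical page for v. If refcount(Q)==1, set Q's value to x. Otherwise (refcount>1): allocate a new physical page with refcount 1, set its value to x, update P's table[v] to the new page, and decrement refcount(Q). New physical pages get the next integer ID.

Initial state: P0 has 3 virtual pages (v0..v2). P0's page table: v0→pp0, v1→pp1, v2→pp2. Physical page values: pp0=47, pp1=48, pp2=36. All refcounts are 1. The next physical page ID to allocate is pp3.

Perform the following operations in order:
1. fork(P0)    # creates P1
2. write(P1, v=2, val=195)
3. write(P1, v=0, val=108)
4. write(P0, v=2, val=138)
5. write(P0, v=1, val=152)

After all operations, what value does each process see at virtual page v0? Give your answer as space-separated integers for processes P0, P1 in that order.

Op 1: fork(P0) -> P1. 3 ppages; refcounts: pp0:2 pp1:2 pp2:2
Op 2: write(P1, v2, 195). refcount(pp2)=2>1 -> COPY to pp3. 4 ppages; refcounts: pp0:2 pp1:2 pp2:1 pp3:1
Op 3: write(P1, v0, 108). refcount(pp0)=2>1 -> COPY to pp4. 5 ppages; refcounts: pp0:1 pp1:2 pp2:1 pp3:1 pp4:1
Op 4: write(P0, v2, 138). refcount(pp2)=1 -> write in place. 5 ppages; refcounts: pp0:1 pp1:2 pp2:1 pp3:1 pp4:1
Op 5: write(P0, v1, 152). refcount(pp1)=2>1 -> COPY to pp5. 6 ppages; refcounts: pp0:1 pp1:1 pp2:1 pp3:1 pp4:1 pp5:1
P0: v0 -> pp0 = 47
P1: v0 -> pp4 = 108

Answer: 47 108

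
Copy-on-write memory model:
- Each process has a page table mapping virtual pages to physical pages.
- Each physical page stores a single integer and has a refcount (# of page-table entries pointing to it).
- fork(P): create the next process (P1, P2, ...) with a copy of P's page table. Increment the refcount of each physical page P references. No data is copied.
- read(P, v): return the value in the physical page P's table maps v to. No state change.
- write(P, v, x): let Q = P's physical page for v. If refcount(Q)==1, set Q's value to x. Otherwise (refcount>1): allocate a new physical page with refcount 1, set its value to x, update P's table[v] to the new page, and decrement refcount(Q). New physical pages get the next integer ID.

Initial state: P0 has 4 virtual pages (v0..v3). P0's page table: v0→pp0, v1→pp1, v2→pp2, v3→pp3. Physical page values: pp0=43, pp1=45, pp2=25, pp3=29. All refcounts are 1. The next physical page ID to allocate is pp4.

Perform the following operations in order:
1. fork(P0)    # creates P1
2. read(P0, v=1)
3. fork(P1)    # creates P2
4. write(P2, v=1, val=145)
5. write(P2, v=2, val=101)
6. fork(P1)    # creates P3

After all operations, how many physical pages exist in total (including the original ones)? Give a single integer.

Answer: 6

Derivation:
Op 1: fork(P0) -> P1. 4 ppages; refcounts: pp0:2 pp1:2 pp2:2 pp3:2
Op 2: read(P0, v1) -> 45. No state change.
Op 3: fork(P1) -> P2. 4 ppages; refcounts: pp0:3 pp1:3 pp2:3 pp3:3
Op 4: write(P2, v1, 145). refcount(pp1)=3>1 -> COPY to pp4. 5 ppages; refcounts: pp0:3 pp1:2 pp2:3 pp3:3 pp4:1
Op 5: write(P2, v2, 101). refcount(pp2)=3>1 -> COPY to pp5. 6 ppages; refcounts: pp0:3 pp1:2 pp2:2 pp3:3 pp4:1 pp5:1
Op 6: fork(P1) -> P3. 6 ppages; refcounts: pp0:4 pp1:3 pp2:3 pp3:4 pp4:1 pp5:1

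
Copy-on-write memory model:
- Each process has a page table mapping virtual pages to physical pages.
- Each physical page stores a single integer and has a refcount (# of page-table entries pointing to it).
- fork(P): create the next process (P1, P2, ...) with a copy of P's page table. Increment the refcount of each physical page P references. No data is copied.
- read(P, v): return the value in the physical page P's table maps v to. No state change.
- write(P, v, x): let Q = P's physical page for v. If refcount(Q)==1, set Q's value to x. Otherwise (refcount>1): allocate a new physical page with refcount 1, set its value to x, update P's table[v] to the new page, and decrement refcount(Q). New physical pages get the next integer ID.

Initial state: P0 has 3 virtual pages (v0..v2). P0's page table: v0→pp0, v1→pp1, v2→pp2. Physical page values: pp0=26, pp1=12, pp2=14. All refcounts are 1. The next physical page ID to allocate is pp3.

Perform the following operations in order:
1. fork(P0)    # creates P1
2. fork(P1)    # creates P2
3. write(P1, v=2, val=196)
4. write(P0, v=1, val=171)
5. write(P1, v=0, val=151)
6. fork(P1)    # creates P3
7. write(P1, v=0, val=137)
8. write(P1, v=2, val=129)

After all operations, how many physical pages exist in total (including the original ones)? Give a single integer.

Answer: 8

Derivation:
Op 1: fork(P0) -> P1. 3 ppages; refcounts: pp0:2 pp1:2 pp2:2
Op 2: fork(P1) -> P2. 3 ppages; refcounts: pp0:3 pp1:3 pp2:3
Op 3: write(P1, v2, 196). refcount(pp2)=3>1 -> COPY to pp3. 4 ppages; refcounts: pp0:3 pp1:3 pp2:2 pp3:1
Op 4: write(P0, v1, 171). refcount(pp1)=3>1 -> COPY to pp4. 5 ppages; refcounts: pp0:3 pp1:2 pp2:2 pp3:1 pp4:1
Op 5: write(P1, v0, 151). refcount(pp0)=3>1 -> COPY to pp5. 6 ppages; refcounts: pp0:2 pp1:2 pp2:2 pp3:1 pp4:1 pp5:1
Op 6: fork(P1) -> P3. 6 ppages; refcounts: pp0:2 pp1:3 pp2:2 pp3:2 pp4:1 pp5:2
Op 7: write(P1, v0, 137). refcount(pp5)=2>1 -> COPY to pp6. 7 ppages; refcounts: pp0:2 pp1:3 pp2:2 pp3:2 pp4:1 pp5:1 pp6:1
Op 8: write(P1, v2, 129). refcount(pp3)=2>1 -> COPY to pp7. 8 ppages; refcounts: pp0:2 pp1:3 pp2:2 pp3:1 pp4:1 pp5:1 pp6:1 pp7:1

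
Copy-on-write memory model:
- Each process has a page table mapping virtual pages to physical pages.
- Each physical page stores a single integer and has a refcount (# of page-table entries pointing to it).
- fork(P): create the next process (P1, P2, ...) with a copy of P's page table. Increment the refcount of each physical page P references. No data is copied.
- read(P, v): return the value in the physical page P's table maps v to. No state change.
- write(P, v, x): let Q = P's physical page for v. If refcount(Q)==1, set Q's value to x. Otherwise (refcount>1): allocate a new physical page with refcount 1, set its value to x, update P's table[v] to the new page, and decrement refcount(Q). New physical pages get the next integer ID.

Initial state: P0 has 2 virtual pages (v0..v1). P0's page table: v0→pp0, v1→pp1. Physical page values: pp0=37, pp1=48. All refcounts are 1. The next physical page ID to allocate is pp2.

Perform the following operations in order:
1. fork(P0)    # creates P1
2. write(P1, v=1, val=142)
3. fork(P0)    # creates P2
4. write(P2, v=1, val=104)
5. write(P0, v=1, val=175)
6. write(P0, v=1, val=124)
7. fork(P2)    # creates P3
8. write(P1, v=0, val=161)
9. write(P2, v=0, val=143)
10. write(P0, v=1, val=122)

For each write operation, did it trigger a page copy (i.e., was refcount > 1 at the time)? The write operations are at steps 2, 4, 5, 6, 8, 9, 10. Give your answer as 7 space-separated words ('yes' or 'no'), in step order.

Op 1: fork(P0) -> P1. 2 ppages; refcounts: pp0:2 pp1:2
Op 2: write(P1, v1, 142). refcount(pp1)=2>1 -> COPY to pp2. 3 ppages; refcounts: pp0:2 pp1:1 pp2:1
Op 3: fork(P0) -> P2. 3 ppages; refcounts: pp0:3 pp1:2 pp2:1
Op 4: write(P2, v1, 104). refcount(pp1)=2>1 -> COPY to pp3. 4 ppages; refcounts: pp0:3 pp1:1 pp2:1 pp3:1
Op 5: write(P0, v1, 175). refcount(pp1)=1 -> write in place. 4 ppages; refcounts: pp0:3 pp1:1 pp2:1 pp3:1
Op 6: write(P0, v1, 124). refcount(pp1)=1 -> write in place. 4 ppages; refcounts: pp0:3 pp1:1 pp2:1 pp3:1
Op 7: fork(P2) -> P3. 4 ppages; refcounts: pp0:4 pp1:1 pp2:1 pp3:2
Op 8: write(P1, v0, 161). refcount(pp0)=4>1 -> COPY to pp4. 5 ppages; refcounts: pp0:3 pp1:1 pp2:1 pp3:2 pp4:1
Op 9: write(P2, v0, 143). refcount(pp0)=3>1 -> COPY to pp5. 6 ppages; refcounts: pp0:2 pp1:1 pp2:1 pp3:2 pp4:1 pp5:1
Op 10: write(P0, v1, 122). refcount(pp1)=1 -> write in place. 6 ppages; refcounts: pp0:2 pp1:1 pp2:1 pp3:2 pp4:1 pp5:1

yes yes no no yes yes no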